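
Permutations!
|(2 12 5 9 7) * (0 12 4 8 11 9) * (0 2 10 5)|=|(0 12)(2 4 8 11 9 7 10 5)|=8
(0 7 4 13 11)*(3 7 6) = [6, 1, 2, 7, 13, 5, 3, 4, 8, 9, 10, 0, 12, 11] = (0 6 3 7 4 13 11)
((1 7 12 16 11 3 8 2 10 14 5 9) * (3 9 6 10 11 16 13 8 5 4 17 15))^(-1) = (1 9 11 2 8 13 12 7)(3 15 17 4 14 10 6 5)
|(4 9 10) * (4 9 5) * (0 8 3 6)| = |(0 8 3 6)(4 5)(9 10)| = 4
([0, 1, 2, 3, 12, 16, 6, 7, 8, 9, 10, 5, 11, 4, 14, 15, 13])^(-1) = [0, 1, 2, 3, 13, 11, 6, 7, 8, 9, 10, 12, 4, 16, 14, 15, 5]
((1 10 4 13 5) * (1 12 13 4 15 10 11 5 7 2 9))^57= ((1 11 5 12 13 7 2 9)(10 15))^57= (1 11 5 12 13 7 2 9)(10 15)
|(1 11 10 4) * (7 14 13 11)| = 7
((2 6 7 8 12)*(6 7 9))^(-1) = ((2 7 8 12)(6 9))^(-1) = (2 12 8 7)(6 9)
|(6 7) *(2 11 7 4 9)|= 6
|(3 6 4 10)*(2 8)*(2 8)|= 4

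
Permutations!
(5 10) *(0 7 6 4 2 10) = (0 7 6 4 2 10 5) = [7, 1, 10, 3, 2, 0, 4, 6, 8, 9, 5]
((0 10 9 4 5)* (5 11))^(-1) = (0 5 11 4 9 10)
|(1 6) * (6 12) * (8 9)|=|(1 12 6)(8 9)|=6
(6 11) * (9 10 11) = [0, 1, 2, 3, 4, 5, 9, 7, 8, 10, 11, 6] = (6 9 10 11)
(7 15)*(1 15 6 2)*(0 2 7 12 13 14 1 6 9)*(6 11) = (0 2 11 6 7 9)(1 15 12 13 14) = [2, 15, 11, 3, 4, 5, 7, 9, 8, 0, 10, 6, 13, 14, 1, 12]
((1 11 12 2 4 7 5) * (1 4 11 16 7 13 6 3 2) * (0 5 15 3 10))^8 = (16)(0 4 6)(5 13 10)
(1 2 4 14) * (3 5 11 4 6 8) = (1 2 6 8 3 5 11 4 14) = [0, 2, 6, 5, 14, 11, 8, 7, 3, 9, 10, 4, 12, 13, 1]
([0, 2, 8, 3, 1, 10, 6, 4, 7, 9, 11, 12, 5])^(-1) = (1 4 7 8 2)(5 12 11 10)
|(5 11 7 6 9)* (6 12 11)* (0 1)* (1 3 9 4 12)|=|(0 3 9 5 6 4 12 11 7 1)|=10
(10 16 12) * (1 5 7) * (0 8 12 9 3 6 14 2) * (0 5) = (0 8 12 10 16 9 3 6 14 2 5 7 1) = [8, 0, 5, 6, 4, 7, 14, 1, 12, 3, 16, 11, 10, 13, 2, 15, 9]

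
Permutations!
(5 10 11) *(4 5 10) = (4 5)(10 11) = [0, 1, 2, 3, 5, 4, 6, 7, 8, 9, 11, 10]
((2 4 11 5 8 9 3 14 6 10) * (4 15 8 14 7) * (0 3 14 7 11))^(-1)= ((0 3 11 5 7 4)(2 15 8 9 14 6 10))^(-1)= (0 4 7 5 11 3)(2 10 6 14 9 8 15)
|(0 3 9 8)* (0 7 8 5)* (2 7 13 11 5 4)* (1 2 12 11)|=35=|(0 3 9 4 12 11 5)(1 2 7 8 13)|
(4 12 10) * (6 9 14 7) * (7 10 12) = (4 7 6 9 14 10) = [0, 1, 2, 3, 7, 5, 9, 6, 8, 14, 4, 11, 12, 13, 10]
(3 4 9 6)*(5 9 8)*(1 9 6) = (1 9)(3 4 8 5 6) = [0, 9, 2, 4, 8, 6, 3, 7, 5, 1]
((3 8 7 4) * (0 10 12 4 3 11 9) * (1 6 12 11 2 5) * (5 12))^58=((0 10 11 9)(1 6 5)(2 12 4)(3 8 7))^58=(0 11)(1 6 5)(2 12 4)(3 8 7)(9 10)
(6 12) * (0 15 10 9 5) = [15, 1, 2, 3, 4, 0, 12, 7, 8, 5, 9, 11, 6, 13, 14, 10] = (0 15 10 9 5)(6 12)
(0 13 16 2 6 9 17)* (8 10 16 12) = [13, 1, 6, 3, 4, 5, 9, 7, 10, 17, 16, 11, 8, 12, 14, 15, 2, 0] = (0 13 12 8 10 16 2 6 9 17)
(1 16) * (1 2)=(1 16 2)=[0, 16, 1, 3, 4, 5, 6, 7, 8, 9, 10, 11, 12, 13, 14, 15, 2]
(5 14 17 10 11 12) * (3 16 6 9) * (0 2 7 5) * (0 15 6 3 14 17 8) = (0 2 7 5 17 10 11 12 15 6 9 14 8)(3 16) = [2, 1, 7, 16, 4, 17, 9, 5, 0, 14, 11, 12, 15, 13, 8, 6, 3, 10]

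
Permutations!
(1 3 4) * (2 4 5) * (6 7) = (1 3 5 2 4)(6 7) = [0, 3, 4, 5, 1, 2, 7, 6]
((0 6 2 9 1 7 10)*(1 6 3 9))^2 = (0 9 2 7)(1 10 3 6)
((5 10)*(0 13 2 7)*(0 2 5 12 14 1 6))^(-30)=((0 13 5 10 12 14 1 6)(2 7))^(-30)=(0 5 12 1)(6 13 10 14)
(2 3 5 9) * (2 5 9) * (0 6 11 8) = (0 6 11 8)(2 3 9 5) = [6, 1, 3, 9, 4, 2, 11, 7, 0, 5, 10, 8]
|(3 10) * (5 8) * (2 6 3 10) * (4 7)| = |(10)(2 6 3)(4 7)(5 8)| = 6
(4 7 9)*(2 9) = [0, 1, 9, 3, 7, 5, 6, 2, 8, 4] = (2 9 4 7)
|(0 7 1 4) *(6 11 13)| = 12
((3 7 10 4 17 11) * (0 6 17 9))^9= (17)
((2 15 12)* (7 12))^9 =(2 15 7 12)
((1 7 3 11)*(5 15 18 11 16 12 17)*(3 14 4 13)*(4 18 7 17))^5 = (1 14 5 11 7 17 18 15)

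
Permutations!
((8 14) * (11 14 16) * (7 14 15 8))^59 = (7 14)(8 15 11 16)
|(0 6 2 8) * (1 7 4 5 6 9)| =9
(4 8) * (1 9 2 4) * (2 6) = (1 9 6 2 4 8) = [0, 9, 4, 3, 8, 5, 2, 7, 1, 6]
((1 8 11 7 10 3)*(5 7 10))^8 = (1 10 8 3 11) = ((1 8 11 10 3)(5 7))^8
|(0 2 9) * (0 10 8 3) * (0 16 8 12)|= |(0 2 9 10 12)(3 16 8)|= 15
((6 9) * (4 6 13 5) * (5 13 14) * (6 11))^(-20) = (4 14 6)(5 9 11)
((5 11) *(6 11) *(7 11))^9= (5 6 7 11)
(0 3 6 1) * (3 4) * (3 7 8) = [4, 0, 2, 6, 7, 5, 1, 8, 3] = (0 4 7 8 3 6 1)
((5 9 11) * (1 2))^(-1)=((1 2)(5 9 11))^(-1)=(1 2)(5 11 9)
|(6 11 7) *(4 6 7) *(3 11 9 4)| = |(3 11)(4 6 9)| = 6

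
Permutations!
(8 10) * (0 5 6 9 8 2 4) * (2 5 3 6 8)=(0 3 6 9 2 4)(5 8 10)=[3, 1, 4, 6, 0, 8, 9, 7, 10, 2, 5]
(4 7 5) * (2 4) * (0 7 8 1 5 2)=(0 7 2 4 8 1 5)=[7, 5, 4, 3, 8, 0, 6, 2, 1]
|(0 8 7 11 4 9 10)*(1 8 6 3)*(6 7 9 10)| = 5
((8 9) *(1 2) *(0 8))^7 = ((0 8 9)(1 2))^7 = (0 8 9)(1 2)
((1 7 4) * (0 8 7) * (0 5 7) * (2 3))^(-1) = (0 8)(1 4 7 5)(2 3)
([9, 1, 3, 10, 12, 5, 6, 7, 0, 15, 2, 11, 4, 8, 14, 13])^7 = [15, 1, 3, 10, 12, 5, 6, 7, 9, 13, 2, 11, 4, 0, 14, 8]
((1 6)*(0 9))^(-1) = ((0 9)(1 6))^(-1) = (0 9)(1 6)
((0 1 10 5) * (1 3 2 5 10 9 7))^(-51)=((10)(0 3 2 5)(1 9 7))^(-51)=(10)(0 3 2 5)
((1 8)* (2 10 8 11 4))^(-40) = (1 4 10)(2 8 11)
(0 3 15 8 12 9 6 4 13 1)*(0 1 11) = (0 3 15 8 12 9 6 4 13 11) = [3, 1, 2, 15, 13, 5, 4, 7, 12, 6, 10, 0, 9, 11, 14, 8]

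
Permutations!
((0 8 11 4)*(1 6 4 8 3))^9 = (0 4 6 1 3)(8 11)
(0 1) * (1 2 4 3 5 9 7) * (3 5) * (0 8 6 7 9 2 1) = [1, 8, 4, 3, 5, 2, 7, 0, 6, 9] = (9)(0 1 8 6 7)(2 4 5)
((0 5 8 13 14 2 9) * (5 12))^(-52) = (0 13)(2 5)(8 9)(12 14)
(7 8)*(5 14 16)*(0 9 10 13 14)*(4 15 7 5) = (0 9 10 13 14 16 4 15 7 8 5) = [9, 1, 2, 3, 15, 0, 6, 8, 5, 10, 13, 11, 12, 14, 16, 7, 4]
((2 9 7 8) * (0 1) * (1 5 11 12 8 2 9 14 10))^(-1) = (0 1 10 14 2 7 9 8 12 11 5)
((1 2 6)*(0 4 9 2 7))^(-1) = ((0 4 9 2 6 1 7))^(-1) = (0 7 1 6 2 9 4)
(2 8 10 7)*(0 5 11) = (0 5 11)(2 8 10 7) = [5, 1, 8, 3, 4, 11, 6, 2, 10, 9, 7, 0]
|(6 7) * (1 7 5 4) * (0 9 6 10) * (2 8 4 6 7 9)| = 8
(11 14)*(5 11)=(5 11 14)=[0, 1, 2, 3, 4, 11, 6, 7, 8, 9, 10, 14, 12, 13, 5]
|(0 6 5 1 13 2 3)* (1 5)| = |(0 6 1 13 2 3)| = 6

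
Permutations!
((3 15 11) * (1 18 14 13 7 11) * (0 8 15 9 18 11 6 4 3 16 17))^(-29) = ((0 8 15 1 11 16 17)(3 9 18 14 13 7 6 4))^(-29) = (0 17 16 11 1 15 8)(3 14 6 9 13 4 18 7)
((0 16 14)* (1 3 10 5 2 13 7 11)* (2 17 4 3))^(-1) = (0 14 16)(1 11 7 13 2)(3 4 17 5 10)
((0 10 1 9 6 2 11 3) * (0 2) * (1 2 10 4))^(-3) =((0 4 1 9 6)(2 11 3 10))^(-3) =(0 1 6 4 9)(2 11 3 10)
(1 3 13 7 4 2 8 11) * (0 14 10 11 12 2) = (0 14 10 11 1 3 13 7 4)(2 8 12) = [14, 3, 8, 13, 0, 5, 6, 4, 12, 9, 11, 1, 2, 7, 10]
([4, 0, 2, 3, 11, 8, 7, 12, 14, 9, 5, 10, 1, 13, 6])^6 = (0 14 4 6 11 7 10 12 5 1 8)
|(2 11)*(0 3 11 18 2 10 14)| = 10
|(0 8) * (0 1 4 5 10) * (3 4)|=7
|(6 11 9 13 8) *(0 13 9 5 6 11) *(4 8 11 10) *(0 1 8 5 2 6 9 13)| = 10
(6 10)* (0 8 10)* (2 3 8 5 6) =(0 5 6)(2 3 8 10) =[5, 1, 3, 8, 4, 6, 0, 7, 10, 9, 2]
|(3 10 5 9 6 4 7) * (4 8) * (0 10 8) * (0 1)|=|(0 10 5 9 6 1)(3 8 4 7)|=12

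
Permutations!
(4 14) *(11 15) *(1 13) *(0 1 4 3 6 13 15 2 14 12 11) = (0 1 15)(2 14 3 6 13 4 12 11) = [1, 15, 14, 6, 12, 5, 13, 7, 8, 9, 10, 2, 11, 4, 3, 0]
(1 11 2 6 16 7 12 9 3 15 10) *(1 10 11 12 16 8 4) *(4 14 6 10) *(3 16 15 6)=(1 12 9 16 7 15 11 2 10 4)(3 6 8 14)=[0, 12, 10, 6, 1, 5, 8, 15, 14, 16, 4, 2, 9, 13, 3, 11, 7]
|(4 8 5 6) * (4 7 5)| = |(4 8)(5 6 7)| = 6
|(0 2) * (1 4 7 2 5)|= 6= |(0 5 1 4 7 2)|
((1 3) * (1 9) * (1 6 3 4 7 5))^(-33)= ((1 4 7 5)(3 9 6))^(-33)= (9)(1 5 7 4)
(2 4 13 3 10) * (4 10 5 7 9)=(2 10)(3 5 7 9 4 13)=[0, 1, 10, 5, 13, 7, 6, 9, 8, 4, 2, 11, 12, 3]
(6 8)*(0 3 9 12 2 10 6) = (0 3 9 12 2 10 6 8) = [3, 1, 10, 9, 4, 5, 8, 7, 0, 12, 6, 11, 2]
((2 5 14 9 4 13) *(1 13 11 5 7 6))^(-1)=(1 6 7 2 13)(4 9 14 5 11)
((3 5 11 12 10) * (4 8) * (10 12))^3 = ((12)(3 5 11 10)(4 8))^3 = (12)(3 10 11 5)(4 8)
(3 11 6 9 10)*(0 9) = (0 9 10 3 11 6) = [9, 1, 2, 11, 4, 5, 0, 7, 8, 10, 3, 6]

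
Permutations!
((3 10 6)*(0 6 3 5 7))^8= ((0 6 5 7)(3 10))^8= (10)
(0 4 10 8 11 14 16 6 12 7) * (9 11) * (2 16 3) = (0 4 10 8 9 11 14 3 2 16 6 12 7) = [4, 1, 16, 2, 10, 5, 12, 0, 9, 11, 8, 14, 7, 13, 3, 15, 6]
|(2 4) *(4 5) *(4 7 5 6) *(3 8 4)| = 10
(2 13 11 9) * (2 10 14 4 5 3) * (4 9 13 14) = (2 14 9 10 4 5 3)(11 13) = [0, 1, 14, 2, 5, 3, 6, 7, 8, 10, 4, 13, 12, 11, 9]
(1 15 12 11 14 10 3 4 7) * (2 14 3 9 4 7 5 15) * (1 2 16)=[0, 16, 14, 7, 5, 15, 6, 2, 8, 4, 9, 3, 11, 13, 10, 12, 1]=(1 16)(2 14 10 9 4 5 15 12 11 3 7)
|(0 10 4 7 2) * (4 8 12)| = 7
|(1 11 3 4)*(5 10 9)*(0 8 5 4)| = 9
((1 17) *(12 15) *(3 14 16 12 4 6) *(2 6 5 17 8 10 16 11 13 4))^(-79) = ((1 8 10 16 12 15 2 6 3 14 11 13 4 5 17))^(-79) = (1 13 6 16 17 11 2 10 5 14 15 8 4 3 12)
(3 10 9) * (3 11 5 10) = (5 10 9 11) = [0, 1, 2, 3, 4, 10, 6, 7, 8, 11, 9, 5]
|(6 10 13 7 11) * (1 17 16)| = |(1 17 16)(6 10 13 7 11)| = 15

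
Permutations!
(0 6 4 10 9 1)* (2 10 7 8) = [6, 0, 10, 3, 7, 5, 4, 8, 2, 1, 9] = (0 6 4 7 8 2 10 9 1)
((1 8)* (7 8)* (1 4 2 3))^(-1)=((1 7 8 4 2 3))^(-1)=(1 3 2 4 8 7)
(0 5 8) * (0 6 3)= (0 5 8 6 3)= [5, 1, 2, 0, 4, 8, 3, 7, 6]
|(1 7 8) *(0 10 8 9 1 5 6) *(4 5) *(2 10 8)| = |(0 8 4 5 6)(1 7 9)(2 10)| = 30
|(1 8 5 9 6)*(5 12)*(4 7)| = 6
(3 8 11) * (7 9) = [0, 1, 2, 8, 4, 5, 6, 9, 11, 7, 10, 3] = (3 8 11)(7 9)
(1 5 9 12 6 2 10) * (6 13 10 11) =(1 5 9 12 13 10)(2 11 6) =[0, 5, 11, 3, 4, 9, 2, 7, 8, 12, 1, 6, 13, 10]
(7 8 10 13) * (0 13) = [13, 1, 2, 3, 4, 5, 6, 8, 10, 9, 0, 11, 12, 7] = (0 13 7 8 10)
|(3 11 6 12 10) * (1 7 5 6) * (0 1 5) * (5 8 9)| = 24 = |(0 1 7)(3 11 8 9 5 6 12 10)|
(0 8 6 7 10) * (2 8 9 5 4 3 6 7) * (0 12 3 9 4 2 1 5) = (0 4 9)(1 5 2 8 7 10 12 3 6) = [4, 5, 8, 6, 9, 2, 1, 10, 7, 0, 12, 11, 3]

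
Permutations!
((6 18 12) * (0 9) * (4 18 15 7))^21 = (0 9)(4 6)(7 12)(15 18)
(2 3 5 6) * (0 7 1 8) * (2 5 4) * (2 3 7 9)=(0 9 2 7 1 8)(3 4)(5 6)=[9, 8, 7, 4, 3, 6, 5, 1, 0, 2]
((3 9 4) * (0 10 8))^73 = (0 10 8)(3 9 4)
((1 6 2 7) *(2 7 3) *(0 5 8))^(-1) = (0 8 5)(1 7 6)(2 3)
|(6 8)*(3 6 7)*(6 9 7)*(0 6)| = 3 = |(0 6 8)(3 9 7)|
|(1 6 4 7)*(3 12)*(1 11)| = 10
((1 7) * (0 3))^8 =((0 3)(1 7))^8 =(7)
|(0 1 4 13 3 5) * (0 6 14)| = |(0 1 4 13 3 5 6 14)| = 8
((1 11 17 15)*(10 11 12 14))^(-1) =(1 15 17 11 10 14 12)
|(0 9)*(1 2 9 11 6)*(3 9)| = 7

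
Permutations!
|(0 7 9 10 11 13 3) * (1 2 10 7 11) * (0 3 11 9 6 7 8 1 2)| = |(0 9 8 1)(2 10)(6 7)(11 13)| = 4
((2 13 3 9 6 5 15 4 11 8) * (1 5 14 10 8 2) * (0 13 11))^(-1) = ((0 13 3 9 6 14 10 8 1 5 15 4)(2 11))^(-1) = (0 4 15 5 1 8 10 14 6 9 3 13)(2 11)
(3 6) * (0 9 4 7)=(0 9 4 7)(3 6)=[9, 1, 2, 6, 7, 5, 3, 0, 8, 4]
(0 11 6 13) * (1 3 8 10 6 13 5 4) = (0 11 13)(1 3 8 10 6 5 4) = [11, 3, 2, 8, 1, 4, 5, 7, 10, 9, 6, 13, 12, 0]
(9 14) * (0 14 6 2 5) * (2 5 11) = [14, 1, 11, 3, 4, 0, 5, 7, 8, 6, 10, 2, 12, 13, 9] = (0 14 9 6 5)(2 11)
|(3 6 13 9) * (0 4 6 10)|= 7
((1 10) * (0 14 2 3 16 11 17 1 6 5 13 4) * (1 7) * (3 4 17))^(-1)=((0 14 2 4)(1 10 6 5 13 17 7)(3 16 11))^(-1)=(0 4 2 14)(1 7 17 13 5 6 10)(3 11 16)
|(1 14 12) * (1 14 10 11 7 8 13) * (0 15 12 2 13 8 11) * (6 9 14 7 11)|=11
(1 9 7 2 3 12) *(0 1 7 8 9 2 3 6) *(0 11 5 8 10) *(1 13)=(0 13 1 2 6 11 5 8 9 10)(3 12 7)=[13, 2, 6, 12, 4, 8, 11, 3, 9, 10, 0, 5, 7, 1]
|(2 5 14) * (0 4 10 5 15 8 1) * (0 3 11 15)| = 30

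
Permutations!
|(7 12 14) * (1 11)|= |(1 11)(7 12 14)|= 6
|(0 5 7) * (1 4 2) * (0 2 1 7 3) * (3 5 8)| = |(0 8 3)(1 4)(2 7)| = 6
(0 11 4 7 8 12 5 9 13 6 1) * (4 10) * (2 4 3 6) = [11, 0, 4, 6, 7, 9, 1, 8, 12, 13, 3, 10, 5, 2] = (0 11 10 3 6 1)(2 4 7 8 12 5 9 13)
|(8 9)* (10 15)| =2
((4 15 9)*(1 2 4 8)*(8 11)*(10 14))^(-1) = (1 8 11 9 15 4 2)(10 14) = ((1 2 4 15 9 11 8)(10 14))^(-1)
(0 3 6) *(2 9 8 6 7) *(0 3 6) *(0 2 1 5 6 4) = [4, 5, 9, 7, 0, 6, 3, 1, 2, 8] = (0 4)(1 5 6 3 7)(2 9 8)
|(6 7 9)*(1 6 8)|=5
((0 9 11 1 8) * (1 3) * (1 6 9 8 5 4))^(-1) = (0 8)(1 4 5)(3 11 9 6)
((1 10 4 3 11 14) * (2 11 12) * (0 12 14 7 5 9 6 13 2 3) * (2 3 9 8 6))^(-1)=(0 4 10 1 14 3 13 6 8 5 7 11 2 9 12)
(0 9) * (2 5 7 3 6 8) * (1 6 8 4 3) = [9, 6, 5, 8, 3, 7, 4, 1, 2, 0] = (0 9)(1 6 4 3 8 2 5 7)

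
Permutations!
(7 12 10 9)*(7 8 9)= [0, 1, 2, 3, 4, 5, 6, 12, 9, 8, 7, 11, 10]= (7 12 10)(8 9)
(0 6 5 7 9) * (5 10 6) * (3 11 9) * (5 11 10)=(0 11 9)(3 10 6 5 7)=[11, 1, 2, 10, 4, 7, 5, 3, 8, 0, 6, 9]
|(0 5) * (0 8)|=3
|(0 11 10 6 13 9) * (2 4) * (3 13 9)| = 10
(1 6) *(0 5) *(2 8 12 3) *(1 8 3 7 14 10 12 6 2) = (0 5)(1 2 3)(6 8)(7 14 10 12) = [5, 2, 3, 1, 4, 0, 8, 14, 6, 9, 12, 11, 7, 13, 10]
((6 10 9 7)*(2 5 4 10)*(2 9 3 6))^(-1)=((2 5 4 10 3 6 9 7))^(-1)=(2 7 9 6 3 10 4 5)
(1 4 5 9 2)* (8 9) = (1 4 5 8 9 2) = [0, 4, 1, 3, 5, 8, 6, 7, 9, 2]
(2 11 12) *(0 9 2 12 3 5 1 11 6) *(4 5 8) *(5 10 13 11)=(0 9 2 6)(1 5)(3 8 4 10 13 11)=[9, 5, 6, 8, 10, 1, 0, 7, 4, 2, 13, 3, 12, 11]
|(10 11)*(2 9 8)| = 6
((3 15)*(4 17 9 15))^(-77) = ((3 4 17 9 15))^(-77) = (3 9 4 15 17)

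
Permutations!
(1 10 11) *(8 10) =[0, 8, 2, 3, 4, 5, 6, 7, 10, 9, 11, 1] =(1 8 10 11)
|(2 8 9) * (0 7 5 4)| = |(0 7 5 4)(2 8 9)| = 12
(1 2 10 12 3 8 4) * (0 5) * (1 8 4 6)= (0 5)(1 2 10 12 3 4 8 6)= [5, 2, 10, 4, 8, 0, 1, 7, 6, 9, 12, 11, 3]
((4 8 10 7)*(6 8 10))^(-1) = (4 7 10)(6 8)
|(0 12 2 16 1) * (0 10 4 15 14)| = |(0 12 2 16 1 10 4 15 14)| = 9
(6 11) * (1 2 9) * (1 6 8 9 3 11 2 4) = (1 4)(2 3 11 8 9 6) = [0, 4, 3, 11, 1, 5, 2, 7, 9, 6, 10, 8]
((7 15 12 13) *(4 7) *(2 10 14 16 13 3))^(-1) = (2 3 12 15 7 4 13 16 14 10)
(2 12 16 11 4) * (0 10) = (0 10)(2 12 16 11 4) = [10, 1, 12, 3, 2, 5, 6, 7, 8, 9, 0, 4, 16, 13, 14, 15, 11]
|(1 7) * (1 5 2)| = 4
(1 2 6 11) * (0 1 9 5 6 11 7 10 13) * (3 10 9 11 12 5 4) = (0 1 2 12 5 6 7 9 4 3 10 13) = [1, 2, 12, 10, 3, 6, 7, 9, 8, 4, 13, 11, 5, 0]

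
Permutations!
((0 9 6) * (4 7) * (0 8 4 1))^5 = (0 7 8 9 1 4 6)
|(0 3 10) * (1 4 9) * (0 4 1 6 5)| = 7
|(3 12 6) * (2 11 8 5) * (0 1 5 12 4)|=|(0 1 5 2 11 8 12 6 3 4)|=10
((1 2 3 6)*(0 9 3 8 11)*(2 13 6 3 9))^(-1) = (0 11 8 2)(1 6 13)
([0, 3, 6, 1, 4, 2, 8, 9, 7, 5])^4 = (2 9 8)(5 7 6)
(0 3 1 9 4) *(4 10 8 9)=[3, 4, 2, 1, 0, 5, 6, 7, 9, 10, 8]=(0 3 1 4)(8 9 10)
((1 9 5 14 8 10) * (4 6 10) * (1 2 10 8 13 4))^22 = (1 6 13 5)(4 14 9 8)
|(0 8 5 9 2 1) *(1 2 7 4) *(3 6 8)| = 9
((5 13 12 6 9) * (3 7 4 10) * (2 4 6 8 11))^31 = (2 5 10 12 7 11 9 4 13 3 8 6)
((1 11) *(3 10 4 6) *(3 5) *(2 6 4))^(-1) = ((1 11)(2 6 5 3 10))^(-1) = (1 11)(2 10 3 5 6)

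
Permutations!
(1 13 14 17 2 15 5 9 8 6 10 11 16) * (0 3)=(0 3)(1 13 14 17 2 15 5 9 8 6 10 11 16)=[3, 13, 15, 0, 4, 9, 10, 7, 6, 8, 11, 16, 12, 14, 17, 5, 1, 2]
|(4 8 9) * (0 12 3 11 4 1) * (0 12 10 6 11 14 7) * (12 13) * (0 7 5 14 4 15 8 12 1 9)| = 6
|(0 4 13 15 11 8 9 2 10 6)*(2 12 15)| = 30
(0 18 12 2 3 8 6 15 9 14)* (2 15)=(0 18 12 15 9 14)(2 3 8 6)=[18, 1, 3, 8, 4, 5, 2, 7, 6, 14, 10, 11, 15, 13, 0, 9, 16, 17, 12]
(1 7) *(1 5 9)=(1 7 5 9)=[0, 7, 2, 3, 4, 9, 6, 5, 8, 1]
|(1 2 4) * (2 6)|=4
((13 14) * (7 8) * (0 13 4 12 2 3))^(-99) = ((0 13 14 4 12 2 3)(7 8))^(-99) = (0 3 2 12 4 14 13)(7 8)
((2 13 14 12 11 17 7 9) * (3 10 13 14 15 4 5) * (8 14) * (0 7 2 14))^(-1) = (0 8 2 17 11 12 14 9 7)(3 5 4 15 13 10)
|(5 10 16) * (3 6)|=6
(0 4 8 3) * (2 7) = [4, 1, 7, 0, 8, 5, 6, 2, 3] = (0 4 8 3)(2 7)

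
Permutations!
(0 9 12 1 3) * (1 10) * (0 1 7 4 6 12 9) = (1 3)(4 6 12 10 7) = [0, 3, 2, 1, 6, 5, 12, 4, 8, 9, 7, 11, 10]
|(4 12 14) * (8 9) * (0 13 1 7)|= |(0 13 1 7)(4 12 14)(8 9)|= 12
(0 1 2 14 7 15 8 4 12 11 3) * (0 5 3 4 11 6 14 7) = (0 1 2 7 15 8 11 4 12 6 14)(3 5) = [1, 2, 7, 5, 12, 3, 14, 15, 11, 9, 10, 4, 6, 13, 0, 8]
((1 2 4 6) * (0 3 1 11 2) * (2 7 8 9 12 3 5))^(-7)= (0 11 3 4 9 5 7 1 6 12 2 8)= ((0 5 2 4 6 11 7 8 9 12 3 1))^(-7)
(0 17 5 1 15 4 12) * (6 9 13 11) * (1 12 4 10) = (0 17 5 12)(1 15 10)(6 9 13 11) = [17, 15, 2, 3, 4, 12, 9, 7, 8, 13, 1, 6, 0, 11, 14, 10, 16, 5]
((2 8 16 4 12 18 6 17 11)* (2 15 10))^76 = (2 10 15 11 17 6 18 12 4 16 8)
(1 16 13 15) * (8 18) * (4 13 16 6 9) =(1 6 9 4 13 15)(8 18) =[0, 6, 2, 3, 13, 5, 9, 7, 18, 4, 10, 11, 12, 15, 14, 1, 16, 17, 8]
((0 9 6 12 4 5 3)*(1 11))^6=(0 3 5 4 12 6 9)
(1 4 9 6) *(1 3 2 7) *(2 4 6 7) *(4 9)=(1 6 3 9 7)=[0, 6, 2, 9, 4, 5, 3, 1, 8, 7]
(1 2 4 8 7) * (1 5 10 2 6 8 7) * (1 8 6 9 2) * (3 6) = (1 9 2 4 7 5 10)(3 6) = [0, 9, 4, 6, 7, 10, 3, 5, 8, 2, 1]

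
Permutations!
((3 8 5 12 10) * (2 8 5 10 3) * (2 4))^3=(12)(2 4 10 8)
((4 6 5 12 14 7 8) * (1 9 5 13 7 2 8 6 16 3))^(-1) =((1 9 5 12 14 2 8 4 16 3)(6 13 7))^(-1) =(1 3 16 4 8 2 14 12 5 9)(6 7 13)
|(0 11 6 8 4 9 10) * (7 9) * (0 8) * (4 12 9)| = 12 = |(0 11 6)(4 7)(8 12 9 10)|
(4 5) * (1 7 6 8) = [0, 7, 2, 3, 5, 4, 8, 6, 1] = (1 7 6 8)(4 5)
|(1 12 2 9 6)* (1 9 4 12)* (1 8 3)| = 6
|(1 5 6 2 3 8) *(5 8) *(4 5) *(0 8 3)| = 8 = |(0 8 1 3 4 5 6 2)|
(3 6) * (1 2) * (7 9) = (1 2)(3 6)(7 9) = [0, 2, 1, 6, 4, 5, 3, 9, 8, 7]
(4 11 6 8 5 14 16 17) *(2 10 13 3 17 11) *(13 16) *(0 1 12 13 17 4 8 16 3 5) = (0 1 12 13 5 14 17 8)(2 10 3 4)(6 16 11) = [1, 12, 10, 4, 2, 14, 16, 7, 0, 9, 3, 6, 13, 5, 17, 15, 11, 8]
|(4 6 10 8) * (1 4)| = |(1 4 6 10 8)| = 5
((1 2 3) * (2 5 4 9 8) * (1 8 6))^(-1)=(1 6 9 4 5)(2 8 3)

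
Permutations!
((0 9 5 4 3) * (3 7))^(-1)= ((0 9 5 4 7 3))^(-1)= (0 3 7 4 5 9)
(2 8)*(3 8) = (2 3 8) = [0, 1, 3, 8, 4, 5, 6, 7, 2]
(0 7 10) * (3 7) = (0 3 7 10) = [3, 1, 2, 7, 4, 5, 6, 10, 8, 9, 0]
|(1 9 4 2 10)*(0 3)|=10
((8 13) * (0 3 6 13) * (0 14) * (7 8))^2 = ((0 3 6 13 7 8 14))^2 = (0 6 7 14 3 13 8)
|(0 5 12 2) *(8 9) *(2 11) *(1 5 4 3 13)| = |(0 4 3 13 1 5 12 11 2)(8 9)| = 18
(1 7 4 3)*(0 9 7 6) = [9, 6, 2, 1, 3, 5, 0, 4, 8, 7] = (0 9 7 4 3 1 6)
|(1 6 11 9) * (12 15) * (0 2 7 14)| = 4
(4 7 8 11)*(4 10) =(4 7 8 11 10) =[0, 1, 2, 3, 7, 5, 6, 8, 11, 9, 4, 10]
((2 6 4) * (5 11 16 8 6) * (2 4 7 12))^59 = (2 16 7 5 8 12 11 6)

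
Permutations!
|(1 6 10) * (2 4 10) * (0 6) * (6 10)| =3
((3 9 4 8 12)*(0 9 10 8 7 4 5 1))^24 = ((0 9 5 1)(3 10 8 12)(4 7))^24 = (12)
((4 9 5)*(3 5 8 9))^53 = (3 4 5)(8 9)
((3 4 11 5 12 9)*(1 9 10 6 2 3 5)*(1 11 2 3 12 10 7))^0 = ((1 9 5 10 6 3 4 2 12 7))^0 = (12)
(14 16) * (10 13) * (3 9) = (3 9)(10 13)(14 16) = [0, 1, 2, 9, 4, 5, 6, 7, 8, 3, 13, 11, 12, 10, 16, 15, 14]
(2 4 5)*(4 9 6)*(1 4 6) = [0, 4, 9, 3, 5, 2, 6, 7, 8, 1] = (1 4 5 2 9)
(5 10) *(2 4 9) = [0, 1, 4, 3, 9, 10, 6, 7, 8, 2, 5] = (2 4 9)(5 10)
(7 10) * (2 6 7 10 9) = (10)(2 6 7 9) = [0, 1, 6, 3, 4, 5, 7, 9, 8, 2, 10]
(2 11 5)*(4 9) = (2 11 5)(4 9) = [0, 1, 11, 3, 9, 2, 6, 7, 8, 4, 10, 5]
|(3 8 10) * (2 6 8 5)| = |(2 6 8 10 3 5)| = 6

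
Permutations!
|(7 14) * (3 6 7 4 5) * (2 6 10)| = 8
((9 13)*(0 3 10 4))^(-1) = ((0 3 10 4)(9 13))^(-1) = (0 4 10 3)(9 13)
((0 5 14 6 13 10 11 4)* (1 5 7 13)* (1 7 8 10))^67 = (0 10 4 8 11)(1 5 14 6 7 13)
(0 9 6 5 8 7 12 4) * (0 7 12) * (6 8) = [9, 1, 2, 3, 7, 6, 5, 0, 12, 8, 10, 11, 4] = (0 9 8 12 4 7)(5 6)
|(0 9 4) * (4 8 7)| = |(0 9 8 7 4)| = 5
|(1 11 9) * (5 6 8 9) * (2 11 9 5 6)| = |(1 9)(2 11 6 8 5)| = 10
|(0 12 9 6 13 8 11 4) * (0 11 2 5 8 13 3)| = 30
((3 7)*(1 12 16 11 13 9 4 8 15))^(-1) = ((1 12 16 11 13 9 4 8 15)(3 7))^(-1) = (1 15 8 4 9 13 11 16 12)(3 7)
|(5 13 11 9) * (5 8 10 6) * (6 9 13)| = 6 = |(5 6)(8 10 9)(11 13)|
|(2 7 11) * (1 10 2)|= |(1 10 2 7 11)|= 5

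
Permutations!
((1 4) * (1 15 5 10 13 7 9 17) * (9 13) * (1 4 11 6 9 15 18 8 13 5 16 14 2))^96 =(18)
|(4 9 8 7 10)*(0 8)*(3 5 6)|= 6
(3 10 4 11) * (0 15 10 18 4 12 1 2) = (0 15 10 12 1 2)(3 18 4 11) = [15, 2, 0, 18, 11, 5, 6, 7, 8, 9, 12, 3, 1, 13, 14, 10, 16, 17, 4]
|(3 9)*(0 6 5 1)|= |(0 6 5 1)(3 9)|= 4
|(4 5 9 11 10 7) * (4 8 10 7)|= 7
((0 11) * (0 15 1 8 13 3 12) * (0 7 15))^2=(1 13 12 15 8 3 7)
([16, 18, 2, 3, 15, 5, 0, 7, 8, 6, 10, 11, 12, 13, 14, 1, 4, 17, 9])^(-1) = [6, 15, 2, 3, 16, 5, 9, 7, 8, 18, 10, 11, 12, 13, 14, 4, 0, 17, 1]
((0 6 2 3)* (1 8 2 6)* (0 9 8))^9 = ((0 1)(2 3 9 8))^9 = (0 1)(2 3 9 8)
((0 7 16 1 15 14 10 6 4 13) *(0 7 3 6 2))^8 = (0 15 13)(1 4 2)(3 14 7)(6 10 16)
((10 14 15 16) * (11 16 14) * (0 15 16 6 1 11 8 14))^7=((0 15)(1 11 6)(8 14 16 10))^7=(0 15)(1 11 6)(8 10 16 14)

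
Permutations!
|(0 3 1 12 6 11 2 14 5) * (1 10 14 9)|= 30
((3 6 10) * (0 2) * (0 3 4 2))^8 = ((2 3 6 10 4))^8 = (2 10 3 4 6)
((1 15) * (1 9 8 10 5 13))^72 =((1 15 9 8 10 5 13))^72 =(1 9 10 13 15 8 5)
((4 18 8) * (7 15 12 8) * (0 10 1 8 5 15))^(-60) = (0 8 7 1 18 10 4)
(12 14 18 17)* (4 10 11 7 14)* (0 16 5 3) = (0 16 5 3)(4 10 11 7 14 18 17 12) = [16, 1, 2, 0, 10, 3, 6, 14, 8, 9, 11, 7, 4, 13, 18, 15, 5, 12, 17]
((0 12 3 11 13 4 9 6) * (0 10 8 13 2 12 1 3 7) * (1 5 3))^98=(4 6 8)(9 10 13)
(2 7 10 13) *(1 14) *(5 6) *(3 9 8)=(1 14)(2 7 10 13)(3 9 8)(5 6)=[0, 14, 7, 9, 4, 6, 5, 10, 3, 8, 13, 11, 12, 2, 1]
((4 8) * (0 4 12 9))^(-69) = (0 4 8 12 9)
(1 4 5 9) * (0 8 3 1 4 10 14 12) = (0 8 3 1 10 14 12)(4 5 9) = [8, 10, 2, 1, 5, 9, 6, 7, 3, 4, 14, 11, 0, 13, 12]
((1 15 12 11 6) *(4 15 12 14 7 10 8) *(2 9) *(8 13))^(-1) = (1 6 11 12)(2 9)(4 8 13 10 7 14 15)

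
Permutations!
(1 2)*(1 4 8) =(1 2 4 8) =[0, 2, 4, 3, 8, 5, 6, 7, 1]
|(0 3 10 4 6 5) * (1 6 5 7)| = |(0 3 10 4 5)(1 6 7)| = 15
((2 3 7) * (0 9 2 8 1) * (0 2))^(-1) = ((0 9)(1 2 3 7 8))^(-1) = (0 9)(1 8 7 3 2)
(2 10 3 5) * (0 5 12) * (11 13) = (0 5 2 10 3 12)(11 13) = [5, 1, 10, 12, 4, 2, 6, 7, 8, 9, 3, 13, 0, 11]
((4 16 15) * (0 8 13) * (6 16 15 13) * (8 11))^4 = ((0 11 8 6 16 13)(4 15))^4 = (0 16 8)(6 11 13)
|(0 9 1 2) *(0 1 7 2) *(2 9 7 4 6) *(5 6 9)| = 6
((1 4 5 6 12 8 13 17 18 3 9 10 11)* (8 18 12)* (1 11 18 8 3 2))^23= (1 9 4 10 5 18 6 2 3)(8 12 17 13)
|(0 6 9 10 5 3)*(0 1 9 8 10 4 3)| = 20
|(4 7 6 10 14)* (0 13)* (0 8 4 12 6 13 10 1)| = 12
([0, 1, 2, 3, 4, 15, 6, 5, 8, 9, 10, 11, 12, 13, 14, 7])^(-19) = (5 7 15)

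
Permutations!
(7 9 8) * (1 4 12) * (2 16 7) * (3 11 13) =(1 4 12)(2 16 7 9 8)(3 11 13) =[0, 4, 16, 11, 12, 5, 6, 9, 2, 8, 10, 13, 1, 3, 14, 15, 7]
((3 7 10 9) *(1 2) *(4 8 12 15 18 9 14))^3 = (1 2)(3 14 12 9 10 8 18 7 4 15)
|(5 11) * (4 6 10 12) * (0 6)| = |(0 6 10 12 4)(5 11)| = 10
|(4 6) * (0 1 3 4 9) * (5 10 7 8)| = 12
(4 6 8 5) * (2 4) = [0, 1, 4, 3, 6, 2, 8, 7, 5] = (2 4 6 8 5)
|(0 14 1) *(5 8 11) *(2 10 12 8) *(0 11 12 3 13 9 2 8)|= 35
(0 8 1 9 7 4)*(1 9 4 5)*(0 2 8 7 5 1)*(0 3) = (0 7 1 4 2 8 9 5 3) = [7, 4, 8, 0, 2, 3, 6, 1, 9, 5]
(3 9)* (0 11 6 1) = (0 11 6 1)(3 9) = [11, 0, 2, 9, 4, 5, 1, 7, 8, 3, 10, 6]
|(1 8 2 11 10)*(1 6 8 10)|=6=|(1 10 6 8 2 11)|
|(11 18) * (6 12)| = |(6 12)(11 18)| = 2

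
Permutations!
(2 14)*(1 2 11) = (1 2 14 11) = [0, 2, 14, 3, 4, 5, 6, 7, 8, 9, 10, 1, 12, 13, 11]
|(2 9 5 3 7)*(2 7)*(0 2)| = |(0 2 9 5 3)| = 5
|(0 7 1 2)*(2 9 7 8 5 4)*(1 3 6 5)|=10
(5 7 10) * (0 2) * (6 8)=[2, 1, 0, 3, 4, 7, 8, 10, 6, 9, 5]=(0 2)(5 7 10)(6 8)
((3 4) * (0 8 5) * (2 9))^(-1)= ((0 8 5)(2 9)(3 4))^(-1)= (0 5 8)(2 9)(3 4)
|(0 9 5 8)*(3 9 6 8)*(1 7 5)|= |(0 6 8)(1 7 5 3 9)|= 15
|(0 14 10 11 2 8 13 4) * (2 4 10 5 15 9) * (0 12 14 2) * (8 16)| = 13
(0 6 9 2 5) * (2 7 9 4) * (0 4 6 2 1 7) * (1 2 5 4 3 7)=(0 5 3 7 9)(2 4)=[5, 1, 4, 7, 2, 3, 6, 9, 8, 0]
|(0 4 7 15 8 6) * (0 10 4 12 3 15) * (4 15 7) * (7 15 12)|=|(0 7)(3 15 8 6 10 12)|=6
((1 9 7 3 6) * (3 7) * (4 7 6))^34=(1 7 3)(4 9 6)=((1 9 3 4 7 6))^34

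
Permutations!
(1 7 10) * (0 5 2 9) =[5, 7, 9, 3, 4, 2, 6, 10, 8, 0, 1] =(0 5 2 9)(1 7 10)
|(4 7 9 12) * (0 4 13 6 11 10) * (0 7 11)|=9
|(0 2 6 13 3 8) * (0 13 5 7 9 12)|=|(0 2 6 5 7 9 12)(3 8 13)|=21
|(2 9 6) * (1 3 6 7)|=6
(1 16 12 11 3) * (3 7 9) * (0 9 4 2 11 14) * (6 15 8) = (0 9 3 1 16 12 14)(2 11 7 4)(6 15 8) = [9, 16, 11, 1, 2, 5, 15, 4, 6, 3, 10, 7, 14, 13, 0, 8, 12]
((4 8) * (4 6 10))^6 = ((4 8 6 10))^6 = (4 6)(8 10)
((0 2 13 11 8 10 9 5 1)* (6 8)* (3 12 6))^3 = ((0 2 13 11 3 12 6 8 10 9 5 1))^3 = (0 11 6 9)(1 13 12 10)(2 3 8 5)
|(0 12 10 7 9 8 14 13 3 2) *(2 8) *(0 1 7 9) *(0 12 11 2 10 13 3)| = |(0 11 2 1 7 12 13)(3 8 14)(9 10)| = 42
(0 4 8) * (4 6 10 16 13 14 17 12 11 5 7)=[6, 1, 2, 3, 8, 7, 10, 4, 0, 9, 16, 5, 11, 14, 17, 15, 13, 12]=(0 6 10 16 13 14 17 12 11 5 7 4 8)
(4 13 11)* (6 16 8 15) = (4 13 11)(6 16 8 15) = [0, 1, 2, 3, 13, 5, 16, 7, 15, 9, 10, 4, 12, 11, 14, 6, 8]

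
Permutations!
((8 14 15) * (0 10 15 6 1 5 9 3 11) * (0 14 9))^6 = ((0 10 15 8 9 3 11 14 6 1 5))^6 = (0 11 10 14 15 6 8 1 9 5 3)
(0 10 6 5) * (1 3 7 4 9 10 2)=(0 2 1 3 7 4 9 10 6 5)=[2, 3, 1, 7, 9, 0, 5, 4, 8, 10, 6]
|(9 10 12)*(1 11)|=6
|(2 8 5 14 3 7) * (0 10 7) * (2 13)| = 9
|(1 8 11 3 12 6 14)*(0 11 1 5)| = 14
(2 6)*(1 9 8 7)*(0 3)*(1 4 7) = (0 3)(1 9 8)(2 6)(4 7) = [3, 9, 6, 0, 7, 5, 2, 4, 1, 8]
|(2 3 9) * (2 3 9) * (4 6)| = 6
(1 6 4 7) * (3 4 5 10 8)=(1 6 5 10 8 3 4 7)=[0, 6, 2, 4, 7, 10, 5, 1, 3, 9, 8]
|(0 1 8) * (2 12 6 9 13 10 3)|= 21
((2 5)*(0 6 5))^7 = ((0 6 5 2))^7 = (0 2 5 6)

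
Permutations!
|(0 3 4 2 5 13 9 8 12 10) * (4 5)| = |(0 3 5 13 9 8 12 10)(2 4)| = 8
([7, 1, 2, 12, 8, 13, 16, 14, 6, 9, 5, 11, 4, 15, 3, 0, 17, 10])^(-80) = (0 12 16 13 14 8 10)(3 6 5 7 4 17 15)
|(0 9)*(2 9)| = |(0 2 9)| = 3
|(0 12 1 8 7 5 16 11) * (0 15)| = |(0 12 1 8 7 5 16 11 15)| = 9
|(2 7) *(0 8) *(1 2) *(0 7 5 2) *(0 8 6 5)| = 12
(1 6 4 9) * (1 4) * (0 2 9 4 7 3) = (0 2 9 7 3)(1 6) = [2, 6, 9, 0, 4, 5, 1, 3, 8, 7]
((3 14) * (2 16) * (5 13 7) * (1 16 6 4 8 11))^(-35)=(16)(3 14)(5 13 7)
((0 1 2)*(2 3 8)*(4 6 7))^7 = ((0 1 3 8 2)(4 6 7))^7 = (0 3 2 1 8)(4 6 7)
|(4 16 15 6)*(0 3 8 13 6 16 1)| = 14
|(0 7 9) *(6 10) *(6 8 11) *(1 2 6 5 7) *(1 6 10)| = 10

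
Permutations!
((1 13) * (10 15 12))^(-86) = (10 15 12)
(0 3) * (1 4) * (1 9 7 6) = (0 3)(1 4 9 7 6) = [3, 4, 2, 0, 9, 5, 1, 6, 8, 7]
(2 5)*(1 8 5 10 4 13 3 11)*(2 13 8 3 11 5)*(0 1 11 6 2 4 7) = (0 1 3 5 13 6 2 10 7)(4 8) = [1, 3, 10, 5, 8, 13, 2, 0, 4, 9, 7, 11, 12, 6]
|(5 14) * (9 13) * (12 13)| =6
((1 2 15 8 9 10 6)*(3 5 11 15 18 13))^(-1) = ((1 2 18 13 3 5 11 15 8 9 10 6))^(-1) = (1 6 10 9 8 15 11 5 3 13 18 2)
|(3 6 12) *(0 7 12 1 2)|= 7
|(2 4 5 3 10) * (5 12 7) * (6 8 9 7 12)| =9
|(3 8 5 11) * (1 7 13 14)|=4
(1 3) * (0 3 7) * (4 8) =[3, 7, 2, 1, 8, 5, 6, 0, 4] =(0 3 1 7)(4 8)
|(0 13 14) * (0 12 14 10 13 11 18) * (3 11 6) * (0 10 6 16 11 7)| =18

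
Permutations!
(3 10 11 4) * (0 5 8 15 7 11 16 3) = (0 5 8 15 7 11 4)(3 10 16) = [5, 1, 2, 10, 0, 8, 6, 11, 15, 9, 16, 4, 12, 13, 14, 7, 3]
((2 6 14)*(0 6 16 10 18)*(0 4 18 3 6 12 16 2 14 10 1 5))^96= ((0 12 16 1 5)(3 6 10)(4 18))^96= (18)(0 12 16 1 5)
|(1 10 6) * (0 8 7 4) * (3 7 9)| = |(0 8 9 3 7 4)(1 10 6)| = 6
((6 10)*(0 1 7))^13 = (0 1 7)(6 10)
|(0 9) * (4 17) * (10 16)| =2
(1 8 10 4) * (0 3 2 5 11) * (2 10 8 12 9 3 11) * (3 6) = (0 11)(1 12 9 6 3 10 4)(2 5) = [11, 12, 5, 10, 1, 2, 3, 7, 8, 6, 4, 0, 9]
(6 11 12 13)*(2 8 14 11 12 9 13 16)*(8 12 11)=[0, 1, 12, 3, 4, 5, 11, 7, 14, 13, 10, 9, 16, 6, 8, 15, 2]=(2 12 16)(6 11 9 13)(8 14)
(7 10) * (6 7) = (6 7 10) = [0, 1, 2, 3, 4, 5, 7, 10, 8, 9, 6]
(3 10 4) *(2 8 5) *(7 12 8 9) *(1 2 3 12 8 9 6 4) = (1 2 6 4 12 9 7 8 5 3 10) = [0, 2, 6, 10, 12, 3, 4, 8, 5, 7, 1, 11, 9]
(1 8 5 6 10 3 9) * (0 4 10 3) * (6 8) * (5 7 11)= (0 4 10)(1 6 3 9)(5 8 7 11)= [4, 6, 2, 9, 10, 8, 3, 11, 7, 1, 0, 5]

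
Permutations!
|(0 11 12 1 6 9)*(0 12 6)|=6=|(0 11 6 9 12 1)|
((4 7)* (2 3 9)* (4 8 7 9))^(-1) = ((2 3 4 9)(7 8))^(-1) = (2 9 4 3)(7 8)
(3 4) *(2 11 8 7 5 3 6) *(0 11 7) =(0 11 8)(2 7 5 3 4 6) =[11, 1, 7, 4, 6, 3, 2, 5, 0, 9, 10, 8]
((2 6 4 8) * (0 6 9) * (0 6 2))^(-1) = (0 8 4 6 9 2)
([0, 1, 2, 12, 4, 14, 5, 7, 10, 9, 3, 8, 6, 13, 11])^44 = (3 14)(5 10)(6 8)(11 12)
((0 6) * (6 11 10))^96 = ((0 11 10 6))^96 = (11)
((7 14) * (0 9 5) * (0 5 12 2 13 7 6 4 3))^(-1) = ((0 9 12 2 13 7 14 6 4 3))^(-1) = (0 3 4 6 14 7 13 2 12 9)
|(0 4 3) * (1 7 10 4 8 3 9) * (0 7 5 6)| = 10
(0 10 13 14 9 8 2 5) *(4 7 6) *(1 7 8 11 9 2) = (0 10 13 14 2 5)(1 7 6 4 8)(9 11) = [10, 7, 5, 3, 8, 0, 4, 6, 1, 11, 13, 9, 12, 14, 2]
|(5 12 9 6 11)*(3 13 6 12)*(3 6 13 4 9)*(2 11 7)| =20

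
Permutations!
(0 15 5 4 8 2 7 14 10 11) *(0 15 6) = [6, 1, 7, 3, 8, 4, 0, 14, 2, 9, 11, 15, 12, 13, 10, 5] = (0 6)(2 7 14 10 11 15 5 4 8)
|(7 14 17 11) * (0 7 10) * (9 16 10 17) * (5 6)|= |(0 7 14 9 16 10)(5 6)(11 17)|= 6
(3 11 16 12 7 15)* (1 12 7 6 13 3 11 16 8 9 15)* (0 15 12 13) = (0 15 11 8 9 12 6)(1 13 3 16 7) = [15, 13, 2, 16, 4, 5, 0, 1, 9, 12, 10, 8, 6, 3, 14, 11, 7]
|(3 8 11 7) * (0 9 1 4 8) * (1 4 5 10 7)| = |(0 9 4 8 11 1 5 10 7 3)| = 10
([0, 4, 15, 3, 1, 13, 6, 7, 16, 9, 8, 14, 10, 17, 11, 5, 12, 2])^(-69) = (1 4)(2 15 5 13 17)(8 10 12 16)(11 14)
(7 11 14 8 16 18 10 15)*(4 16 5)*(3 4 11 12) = (3 4 16 18 10 15 7 12)(5 11 14 8) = [0, 1, 2, 4, 16, 11, 6, 12, 5, 9, 15, 14, 3, 13, 8, 7, 18, 17, 10]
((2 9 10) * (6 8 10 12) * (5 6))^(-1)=(2 10 8 6 5 12 9)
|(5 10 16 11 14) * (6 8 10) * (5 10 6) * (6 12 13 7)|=|(6 8 12 13 7)(10 16 11 14)|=20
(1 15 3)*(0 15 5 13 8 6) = (0 15 3 1 5 13 8 6) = [15, 5, 2, 1, 4, 13, 0, 7, 6, 9, 10, 11, 12, 8, 14, 3]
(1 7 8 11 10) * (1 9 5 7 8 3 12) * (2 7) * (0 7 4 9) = (0 7 3 12 1 8 11 10)(2 4 9 5) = [7, 8, 4, 12, 9, 2, 6, 3, 11, 5, 0, 10, 1]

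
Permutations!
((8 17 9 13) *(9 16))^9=(8 13 9 16 17)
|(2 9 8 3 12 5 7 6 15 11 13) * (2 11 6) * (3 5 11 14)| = 10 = |(2 9 8 5 7)(3 12 11 13 14)(6 15)|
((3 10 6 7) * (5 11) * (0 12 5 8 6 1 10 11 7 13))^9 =((0 12 5 7 3 11 8 6 13)(1 10))^9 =(13)(1 10)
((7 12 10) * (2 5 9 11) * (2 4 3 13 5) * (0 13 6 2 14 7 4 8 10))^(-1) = (0 12 7 14 2 6 3 4 10 8 11 9 5 13)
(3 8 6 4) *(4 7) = (3 8 6 7 4) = [0, 1, 2, 8, 3, 5, 7, 4, 6]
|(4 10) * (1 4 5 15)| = |(1 4 10 5 15)| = 5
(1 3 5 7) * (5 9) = [0, 3, 2, 9, 4, 7, 6, 1, 8, 5] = (1 3 9 5 7)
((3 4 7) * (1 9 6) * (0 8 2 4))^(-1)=((0 8 2 4 7 3)(1 9 6))^(-1)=(0 3 7 4 2 8)(1 6 9)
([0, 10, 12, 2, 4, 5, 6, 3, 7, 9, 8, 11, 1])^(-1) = [0, 12, 3, 7, 4, 5, 6, 8, 10, 9, 1, 11, 2]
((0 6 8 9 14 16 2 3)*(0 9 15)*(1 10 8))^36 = (2 3 9 14 16)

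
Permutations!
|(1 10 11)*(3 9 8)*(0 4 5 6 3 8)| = |(0 4 5 6 3 9)(1 10 11)| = 6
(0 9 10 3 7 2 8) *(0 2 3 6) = (0 9 10 6)(2 8)(3 7) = [9, 1, 8, 7, 4, 5, 0, 3, 2, 10, 6]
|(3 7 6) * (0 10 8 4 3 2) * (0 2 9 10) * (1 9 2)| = 9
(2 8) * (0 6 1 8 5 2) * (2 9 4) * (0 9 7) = (0 6 1 8 9 4 2 5 7) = [6, 8, 5, 3, 2, 7, 1, 0, 9, 4]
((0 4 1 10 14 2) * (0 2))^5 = (14)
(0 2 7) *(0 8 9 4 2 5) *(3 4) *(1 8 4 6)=(0 5)(1 8 9 3 6)(2 7 4)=[5, 8, 7, 6, 2, 0, 1, 4, 9, 3]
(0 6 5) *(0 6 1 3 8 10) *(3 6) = [1, 6, 2, 8, 4, 3, 5, 7, 10, 9, 0] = (0 1 6 5 3 8 10)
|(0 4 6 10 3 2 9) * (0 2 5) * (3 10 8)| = 6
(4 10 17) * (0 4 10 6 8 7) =[4, 1, 2, 3, 6, 5, 8, 0, 7, 9, 17, 11, 12, 13, 14, 15, 16, 10] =(0 4 6 8 7)(10 17)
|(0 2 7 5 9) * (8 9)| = |(0 2 7 5 8 9)| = 6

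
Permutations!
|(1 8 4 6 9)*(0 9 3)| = 7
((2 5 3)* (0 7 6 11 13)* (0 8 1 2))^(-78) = (0 6 13 1 5)(2 3 7 11 8)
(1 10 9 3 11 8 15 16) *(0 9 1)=(0 9 3 11 8 15 16)(1 10)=[9, 10, 2, 11, 4, 5, 6, 7, 15, 3, 1, 8, 12, 13, 14, 16, 0]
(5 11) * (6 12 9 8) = (5 11)(6 12 9 8) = [0, 1, 2, 3, 4, 11, 12, 7, 6, 8, 10, 5, 9]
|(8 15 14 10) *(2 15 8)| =4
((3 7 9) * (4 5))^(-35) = (3 7 9)(4 5)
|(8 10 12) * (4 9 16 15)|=12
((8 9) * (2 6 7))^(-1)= (2 7 6)(8 9)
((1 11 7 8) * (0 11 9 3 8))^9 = (11)(1 9 3 8)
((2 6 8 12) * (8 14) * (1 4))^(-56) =(2 12 8 14 6)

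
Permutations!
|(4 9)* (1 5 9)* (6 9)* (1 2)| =6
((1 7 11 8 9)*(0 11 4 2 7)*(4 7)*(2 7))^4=((0 11 8 9 1)(2 4 7))^4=(0 1 9 8 11)(2 4 7)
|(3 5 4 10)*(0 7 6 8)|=4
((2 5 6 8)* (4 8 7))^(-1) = (2 8 4 7 6 5)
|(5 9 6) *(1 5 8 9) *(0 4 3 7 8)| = |(0 4 3 7 8 9 6)(1 5)| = 14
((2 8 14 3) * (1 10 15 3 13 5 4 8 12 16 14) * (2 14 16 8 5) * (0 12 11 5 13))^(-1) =((16)(0 12 8 1 10 15 3 14)(2 11 5 4 13))^(-1) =(16)(0 14 3 15 10 1 8 12)(2 13 4 5 11)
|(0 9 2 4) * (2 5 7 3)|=7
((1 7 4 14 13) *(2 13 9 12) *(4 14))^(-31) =((1 7 14 9 12 2 13))^(-31) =(1 12 7 2 14 13 9)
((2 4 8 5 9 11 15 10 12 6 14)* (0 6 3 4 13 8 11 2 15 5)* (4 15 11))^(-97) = (0 14 5 2 8 6 11 9 13)(3 12 10 15)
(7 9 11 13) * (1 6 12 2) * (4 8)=(1 6 12 2)(4 8)(7 9 11 13)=[0, 6, 1, 3, 8, 5, 12, 9, 4, 11, 10, 13, 2, 7]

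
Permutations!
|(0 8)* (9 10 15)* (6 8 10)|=6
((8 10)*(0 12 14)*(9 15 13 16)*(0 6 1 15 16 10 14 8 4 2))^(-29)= (0 6 10 12 1 4 8 15 2 14 13)(9 16)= ((0 12 8 14 6 1 15 13 10 4 2)(9 16))^(-29)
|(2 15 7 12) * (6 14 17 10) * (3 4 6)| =|(2 15 7 12)(3 4 6 14 17 10)| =12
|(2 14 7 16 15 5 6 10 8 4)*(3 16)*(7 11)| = 12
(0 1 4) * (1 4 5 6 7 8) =(0 4)(1 5 6 7 8) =[4, 5, 2, 3, 0, 6, 7, 8, 1]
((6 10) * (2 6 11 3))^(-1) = (2 3 11 10 6)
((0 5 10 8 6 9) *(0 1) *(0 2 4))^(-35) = (0 5 10 8 6 9 1 2 4) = ((0 5 10 8 6 9 1 2 4))^(-35)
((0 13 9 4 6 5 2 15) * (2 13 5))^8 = (15)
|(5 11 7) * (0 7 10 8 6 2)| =|(0 7 5 11 10 8 6 2)| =8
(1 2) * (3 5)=(1 2)(3 5)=[0, 2, 1, 5, 4, 3]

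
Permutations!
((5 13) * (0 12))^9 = (0 12)(5 13) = ((0 12)(5 13))^9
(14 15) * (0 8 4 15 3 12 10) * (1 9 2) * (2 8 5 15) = [5, 9, 1, 12, 2, 15, 6, 7, 4, 8, 0, 11, 10, 13, 3, 14] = (0 5 15 14 3 12 10)(1 9 8 4 2)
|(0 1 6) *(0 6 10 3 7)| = |(0 1 10 3 7)| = 5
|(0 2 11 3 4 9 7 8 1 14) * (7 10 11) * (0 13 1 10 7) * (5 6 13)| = |(0 2)(1 14 5 6 13)(3 4 9 7 8 10 11)| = 70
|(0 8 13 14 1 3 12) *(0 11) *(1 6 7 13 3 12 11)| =4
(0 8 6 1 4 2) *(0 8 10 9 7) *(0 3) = (0 10 9 7 3)(1 4 2 8 6) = [10, 4, 8, 0, 2, 5, 1, 3, 6, 7, 9]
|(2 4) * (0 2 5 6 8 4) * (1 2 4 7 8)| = 6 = |(0 4 5 6 1 2)(7 8)|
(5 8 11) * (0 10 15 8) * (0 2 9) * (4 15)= (0 10 4 15 8 11 5 2 9)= [10, 1, 9, 3, 15, 2, 6, 7, 11, 0, 4, 5, 12, 13, 14, 8]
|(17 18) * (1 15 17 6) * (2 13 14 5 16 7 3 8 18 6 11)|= 20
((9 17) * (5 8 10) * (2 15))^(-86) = (17)(5 8 10) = ((2 15)(5 8 10)(9 17))^(-86)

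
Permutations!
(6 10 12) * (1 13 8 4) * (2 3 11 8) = (1 13 2 3 11 8 4)(6 10 12) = [0, 13, 3, 11, 1, 5, 10, 7, 4, 9, 12, 8, 6, 2]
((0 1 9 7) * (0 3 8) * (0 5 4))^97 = (0 1 9 7 3 8 5 4)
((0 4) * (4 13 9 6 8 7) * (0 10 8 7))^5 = ((0 13 9 6 7 4 10 8))^5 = (0 4 9 8 7 13 10 6)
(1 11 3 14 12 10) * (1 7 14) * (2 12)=(1 11 3)(2 12 10 7 14)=[0, 11, 12, 1, 4, 5, 6, 14, 8, 9, 7, 3, 10, 13, 2]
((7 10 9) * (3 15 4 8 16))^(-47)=((3 15 4 8 16)(7 10 9))^(-47)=(3 8 15 16 4)(7 10 9)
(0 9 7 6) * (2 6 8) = (0 9 7 8 2 6) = [9, 1, 6, 3, 4, 5, 0, 8, 2, 7]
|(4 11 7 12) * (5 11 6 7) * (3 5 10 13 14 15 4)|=|(3 5 11 10 13 14 15 4 6 7 12)|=11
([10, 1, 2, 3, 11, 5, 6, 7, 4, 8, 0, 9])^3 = [10, 1, 2, 3, 8, 5, 6, 7, 9, 11, 0, 4]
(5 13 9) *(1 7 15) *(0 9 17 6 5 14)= (0 9 14)(1 7 15)(5 13 17 6)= [9, 7, 2, 3, 4, 13, 5, 15, 8, 14, 10, 11, 12, 17, 0, 1, 16, 6]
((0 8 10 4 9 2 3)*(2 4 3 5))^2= (0 10)(3 8)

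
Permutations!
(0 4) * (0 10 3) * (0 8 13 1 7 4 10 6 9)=(0 10 3 8 13 1 7 4 6 9)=[10, 7, 2, 8, 6, 5, 9, 4, 13, 0, 3, 11, 12, 1]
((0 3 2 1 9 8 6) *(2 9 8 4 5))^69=(0 1 4)(2 9 6)(3 8 5)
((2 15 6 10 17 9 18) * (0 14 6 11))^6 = ((0 14 6 10 17 9 18 2 15 11))^6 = (0 18 6 15 17)(2 10 11 9 14)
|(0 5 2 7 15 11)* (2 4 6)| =8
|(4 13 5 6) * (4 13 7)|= |(4 7)(5 6 13)|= 6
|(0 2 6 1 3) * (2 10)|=6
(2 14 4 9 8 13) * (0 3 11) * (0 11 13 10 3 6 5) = (0 6 5)(2 14 4 9 8 10 3 13) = [6, 1, 14, 13, 9, 0, 5, 7, 10, 8, 3, 11, 12, 2, 4]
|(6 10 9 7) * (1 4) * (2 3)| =|(1 4)(2 3)(6 10 9 7)| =4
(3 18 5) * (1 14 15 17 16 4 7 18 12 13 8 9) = (1 14 15 17 16 4 7 18 5 3 12 13 8 9) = [0, 14, 2, 12, 7, 3, 6, 18, 9, 1, 10, 11, 13, 8, 15, 17, 4, 16, 5]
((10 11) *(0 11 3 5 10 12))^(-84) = ((0 11 12)(3 5 10))^(-84) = (12)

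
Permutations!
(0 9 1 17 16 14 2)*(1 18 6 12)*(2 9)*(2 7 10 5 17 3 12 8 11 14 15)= (0 7 10 5 17 16 15 2)(1 3 12)(6 8 11 14 9 18)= [7, 3, 0, 12, 4, 17, 8, 10, 11, 18, 5, 14, 1, 13, 9, 2, 15, 16, 6]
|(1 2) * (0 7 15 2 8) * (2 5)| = 7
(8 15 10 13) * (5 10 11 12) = [0, 1, 2, 3, 4, 10, 6, 7, 15, 9, 13, 12, 5, 8, 14, 11] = (5 10 13 8 15 11 12)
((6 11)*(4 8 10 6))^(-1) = (4 11 6 10 8)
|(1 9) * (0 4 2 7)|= 4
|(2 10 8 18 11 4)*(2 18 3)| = 12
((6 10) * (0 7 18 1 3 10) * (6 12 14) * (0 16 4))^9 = ((0 7 18 1 3 10 12 14 6 16 4))^9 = (0 16 14 10 1 7 4 6 12 3 18)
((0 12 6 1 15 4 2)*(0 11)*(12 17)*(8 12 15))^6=(17)(1 12)(6 8)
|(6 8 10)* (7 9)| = |(6 8 10)(7 9)| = 6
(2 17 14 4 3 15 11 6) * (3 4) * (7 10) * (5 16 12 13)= (2 17 14 3 15 11 6)(5 16 12 13)(7 10)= [0, 1, 17, 15, 4, 16, 2, 10, 8, 9, 7, 6, 13, 5, 3, 11, 12, 14]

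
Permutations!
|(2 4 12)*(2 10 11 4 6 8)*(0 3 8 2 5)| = 4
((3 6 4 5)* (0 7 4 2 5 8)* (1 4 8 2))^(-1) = ((0 7 8)(1 4 2 5 3 6))^(-1) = (0 8 7)(1 6 3 5 2 4)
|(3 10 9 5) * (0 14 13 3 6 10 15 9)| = 9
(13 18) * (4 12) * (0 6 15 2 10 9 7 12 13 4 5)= (0 6 15 2 10 9 7 12 5)(4 13 18)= [6, 1, 10, 3, 13, 0, 15, 12, 8, 7, 9, 11, 5, 18, 14, 2, 16, 17, 4]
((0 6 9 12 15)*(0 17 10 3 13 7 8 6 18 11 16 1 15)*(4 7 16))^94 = ((0 18 11 4 7 8 6 9 12)(1 15 17 10 3 13 16))^94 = (0 7 12 4 9 11 6 18 8)(1 10 16 17 13 15 3)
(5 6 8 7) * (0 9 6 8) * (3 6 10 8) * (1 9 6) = (0 6)(1 9 10 8 7 5 3) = [6, 9, 2, 1, 4, 3, 0, 5, 7, 10, 8]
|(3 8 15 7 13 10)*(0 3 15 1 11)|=20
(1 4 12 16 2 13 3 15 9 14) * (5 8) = [0, 4, 13, 15, 12, 8, 6, 7, 5, 14, 10, 11, 16, 3, 1, 9, 2] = (1 4 12 16 2 13 3 15 9 14)(5 8)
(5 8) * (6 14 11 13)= (5 8)(6 14 11 13)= [0, 1, 2, 3, 4, 8, 14, 7, 5, 9, 10, 13, 12, 6, 11]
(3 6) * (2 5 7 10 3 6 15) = [0, 1, 5, 15, 4, 7, 6, 10, 8, 9, 3, 11, 12, 13, 14, 2] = (2 5 7 10 3 15)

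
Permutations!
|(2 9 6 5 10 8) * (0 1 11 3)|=12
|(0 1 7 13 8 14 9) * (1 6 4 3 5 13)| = |(0 6 4 3 5 13 8 14 9)(1 7)| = 18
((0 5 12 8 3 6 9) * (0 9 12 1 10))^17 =((0 5 1 10)(3 6 12 8))^17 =(0 5 1 10)(3 6 12 8)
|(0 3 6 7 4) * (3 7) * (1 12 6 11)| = 15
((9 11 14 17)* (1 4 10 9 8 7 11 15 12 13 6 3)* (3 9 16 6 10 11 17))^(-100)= (6 10 12 9 16 13 15)(7 8 17)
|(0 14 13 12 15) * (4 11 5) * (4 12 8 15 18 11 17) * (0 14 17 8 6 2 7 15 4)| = |(0 17)(2 7 15 14 13 6)(4 8)(5 12 18 11)| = 12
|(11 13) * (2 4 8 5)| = |(2 4 8 5)(11 13)| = 4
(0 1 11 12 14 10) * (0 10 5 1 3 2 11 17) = (0 3 2 11 12 14 5 1 17) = [3, 17, 11, 2, 4, 1, 6, 7, 8, 9, 10, 12, 14, 13, 5, 15, 16, 0]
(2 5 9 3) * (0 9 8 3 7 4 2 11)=(0 9 7 4 2 5 8 3 11)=[9, 1, 5, 11, 2, 8, 6, 4, 3, 7, 10, 0]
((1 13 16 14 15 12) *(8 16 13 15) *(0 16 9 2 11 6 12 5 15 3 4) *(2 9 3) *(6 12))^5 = (0 4 3 8 14 16)(1 2 11 12)(5 15)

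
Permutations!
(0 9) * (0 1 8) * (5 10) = (0 9 1 8)(5 10) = [9, 8, 2, 3, 4, 10, 6, 7, 0, 1, 5]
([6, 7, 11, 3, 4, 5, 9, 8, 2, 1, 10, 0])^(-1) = (0 11 2 8 7 1 9 6)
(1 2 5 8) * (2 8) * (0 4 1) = [4, 8, 5, 3, 1, 2, 6, 7, 0] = (0 4 1 8)(2 5)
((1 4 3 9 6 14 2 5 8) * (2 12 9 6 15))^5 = ((1 4 3 6 14 12 9 15 2 5 8))^5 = (1 12 8 14 5 6 2 3 15 4 9)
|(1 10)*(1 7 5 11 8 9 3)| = |(1 10 7 5 11 8 9 3)| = 8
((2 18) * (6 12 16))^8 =(18)(6 16 12)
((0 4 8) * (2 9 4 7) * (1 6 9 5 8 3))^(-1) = ((0 7 2 5 8)(1 6 9 4 3))^(-1) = (0 8 5 2 7)(1 3 4 9 6)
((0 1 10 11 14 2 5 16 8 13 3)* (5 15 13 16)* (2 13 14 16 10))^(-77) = ((0 1 2 15 14 13 3)(8 10 11 16))^(-77) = (8 16 11 10)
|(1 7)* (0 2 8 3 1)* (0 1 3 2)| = |(1 7)(2 8)| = 2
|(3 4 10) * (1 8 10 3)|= 6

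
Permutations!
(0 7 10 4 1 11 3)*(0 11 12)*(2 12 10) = (0 7 2 12)(1 10 4)(3 11) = [7, 10, 12, 11, 1, 5, 6, 2, 8, 9, 4, 3, 0]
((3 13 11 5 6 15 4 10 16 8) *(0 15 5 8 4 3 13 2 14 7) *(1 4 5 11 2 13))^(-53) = (0 13 7 3 14 15 2)(1 16 11 4 5 8 10 6)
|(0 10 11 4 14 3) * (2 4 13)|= |(0 10 11 13 2 4 14 3)|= 8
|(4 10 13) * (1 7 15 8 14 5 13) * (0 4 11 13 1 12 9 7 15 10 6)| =60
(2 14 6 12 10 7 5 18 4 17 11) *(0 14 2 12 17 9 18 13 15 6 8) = (0 14 8)(4 9 18)(5 13 15 6 17 11 12 10 7) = [14, 1, 2, 3, 9, 13, 17, 5, 0, 18, 7, 12, 10, 15, 8, 6, 16, 11, 4]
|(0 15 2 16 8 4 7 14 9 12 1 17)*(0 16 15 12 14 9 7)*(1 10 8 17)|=|(0 12 10 8 4)(2 15)(7 9 14)(16 17)|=30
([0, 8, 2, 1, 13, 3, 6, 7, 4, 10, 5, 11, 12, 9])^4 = (1 9)(3 13)(4 5)(8 10)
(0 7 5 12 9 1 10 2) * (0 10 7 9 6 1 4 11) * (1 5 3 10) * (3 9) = [3, 7, 1, 10, 11, 12, 5, 9, 8, 4, 2, 0, 6] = (0 3 10 2 1 7 9 4 11)(5 12 6)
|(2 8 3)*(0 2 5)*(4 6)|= |(0 2 8 3 5)(4 6)|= 10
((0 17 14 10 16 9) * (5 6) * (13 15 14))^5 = (0 10 13 9 14 17 16 15)(5 6)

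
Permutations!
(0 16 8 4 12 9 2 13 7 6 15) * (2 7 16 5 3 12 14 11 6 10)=[5, 1, 13, 12, 14, 3, 15, 10, 4, 7, 2, 6, 9, 16, 11, 0, 8]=(0 5 3 12 9 7 10 2 13 16 8 4 14 11 6 15)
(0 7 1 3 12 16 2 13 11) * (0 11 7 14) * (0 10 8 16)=[14, 3, 13, 12, 4, 5, 6, 1, 16, 9, 8, 11, 0, 7, 10, 15, 2]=(0 14 10 8 16 2 13 7 1 3 12)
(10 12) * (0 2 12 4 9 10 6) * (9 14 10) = (0 2 12 6)(4 14 10) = [2, 1, 12, 3, 14, 5, 0, 7, 8, 9, 4, 11, 6, 13, 10]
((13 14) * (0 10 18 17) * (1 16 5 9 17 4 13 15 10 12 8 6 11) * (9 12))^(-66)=((0 9 17)(1 16 5 12 8 6 11)(4 13 14 15 10 18))^(-66)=(18)(1 8 16 6 5 11 12)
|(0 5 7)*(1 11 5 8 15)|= 7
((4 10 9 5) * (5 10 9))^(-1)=((4 9 10 5))^(-1)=(4 5 10 9)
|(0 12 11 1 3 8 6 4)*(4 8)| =6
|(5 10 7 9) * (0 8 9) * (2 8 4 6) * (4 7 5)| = |(0 7)(2 8 9 4 6)(5 10)| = 10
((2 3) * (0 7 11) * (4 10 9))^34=((0 7 11)(2 3)(4 10 9))^34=(0 7 11)(4 10 9)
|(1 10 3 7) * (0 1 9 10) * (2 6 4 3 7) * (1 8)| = 12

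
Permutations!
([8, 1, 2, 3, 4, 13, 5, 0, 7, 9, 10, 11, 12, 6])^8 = (0 7 8)(5 6 13)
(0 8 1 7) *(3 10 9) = (0 8 1 7)(3 10 9) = [8, 7, 2, 10, 4, 5, 6, 0, 1, 3, 9]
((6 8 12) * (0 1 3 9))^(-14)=(0 3)(1 9)(6 8 12)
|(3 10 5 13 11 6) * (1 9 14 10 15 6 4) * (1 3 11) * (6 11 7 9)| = 8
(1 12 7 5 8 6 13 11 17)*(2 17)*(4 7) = (1 12 4 7 5 8 6 13 11 2 17) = [0, 12, 17, 3, 7, 8, 13, 5, 6, 9, 10, 2, 4, 11, 14, 15, 16, 1]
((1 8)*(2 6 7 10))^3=(1 8)(2 10 7 6)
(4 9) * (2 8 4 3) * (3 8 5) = (2 5 3)(4 9 8) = [0, 1, 5, 2, 9, 3, 6, 7, 4, 8]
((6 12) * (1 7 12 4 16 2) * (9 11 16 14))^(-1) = (1 2 16 11 9 14 4 6 12 7)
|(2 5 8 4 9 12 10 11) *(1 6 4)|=10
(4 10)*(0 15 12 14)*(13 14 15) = (0 13 14)(4 10)(12 15) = [13, 1, 2, 3, 10, 5, 6, 7, 8, 9, 4, 11, 15, 14, 0, 12]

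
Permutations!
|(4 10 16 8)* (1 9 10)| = 6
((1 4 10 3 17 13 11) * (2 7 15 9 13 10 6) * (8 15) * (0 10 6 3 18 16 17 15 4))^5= (0 6 3 1 17 4 11 16 8 13 18 7 9 10 2 15)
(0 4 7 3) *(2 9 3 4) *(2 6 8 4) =(0 6 8 4 7 2 9 3) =[6, 1, 9, 0, 7, 5, 8, 2, 4, 3]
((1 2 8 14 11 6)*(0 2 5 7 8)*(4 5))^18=(1 5 8 11)(4 7 14 6)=((0 2)(1 4 5 7 8 14 11 6))^18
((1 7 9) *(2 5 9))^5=(9)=((1 7 2 5 9))^5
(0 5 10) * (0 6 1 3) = (0 5 10 6 1 3) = [5, 3, 2, 0, 4, 10, 1, 7, 8, 9, 6]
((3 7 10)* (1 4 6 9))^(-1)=(1 9 6 4)(3 10 7)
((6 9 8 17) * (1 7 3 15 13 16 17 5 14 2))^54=(1 3 13 17 9 5 2 7 15 16 6 8 14)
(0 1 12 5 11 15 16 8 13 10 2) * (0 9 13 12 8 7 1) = [0, 8, 9, 3, 4, 11, 6, 1, 12, 13, 2, 15, 5, 10, 14, 16, 7] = (1 8 12 5 11 15 16 7)(2 9 13 10)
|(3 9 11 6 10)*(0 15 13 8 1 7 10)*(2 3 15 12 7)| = |(0 12 7 10 15 13 8 1 2 3 9 11 6)| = 13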